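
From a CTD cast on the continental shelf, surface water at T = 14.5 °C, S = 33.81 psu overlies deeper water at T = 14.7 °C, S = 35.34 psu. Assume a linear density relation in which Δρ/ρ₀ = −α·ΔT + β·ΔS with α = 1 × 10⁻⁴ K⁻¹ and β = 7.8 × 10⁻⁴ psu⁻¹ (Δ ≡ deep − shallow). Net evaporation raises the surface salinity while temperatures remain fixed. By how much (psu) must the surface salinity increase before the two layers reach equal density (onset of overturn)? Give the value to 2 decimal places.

Neutral buoyancy requires −α(T_deep − T_surf) + β(S_deep − S_surf′) = 0.
S_surf′ = S_deep − (α/β)·ΔT = 35.34 − (1 × 10⁻⁴/7.8 × 10⁻⁴)·(+0.2) = 35.3144 psu.
Increase required: 35.3144 − 33.81 = 1.5044 psu.

1.50 psu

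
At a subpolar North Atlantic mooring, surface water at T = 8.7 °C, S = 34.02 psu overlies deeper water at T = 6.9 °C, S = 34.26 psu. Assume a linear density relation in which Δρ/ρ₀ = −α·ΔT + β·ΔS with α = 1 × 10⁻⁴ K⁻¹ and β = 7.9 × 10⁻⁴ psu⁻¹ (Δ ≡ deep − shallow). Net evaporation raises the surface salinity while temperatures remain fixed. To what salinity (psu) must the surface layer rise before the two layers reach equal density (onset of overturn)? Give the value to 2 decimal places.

Neutral buoyancy requires −α(T_deep − T_surf) + β(S_deep − S_surf′) = 0.
S_surf′ = S_deep − (α/β)·ΔT = 34.26 − (1 × 10⁻⁴/7.9 × 10⁻⁴)·(-1.8) = 34.4878 psu.
Increase required: 34.4878 − 34.02 = 0.4678 psu.

34.49 psu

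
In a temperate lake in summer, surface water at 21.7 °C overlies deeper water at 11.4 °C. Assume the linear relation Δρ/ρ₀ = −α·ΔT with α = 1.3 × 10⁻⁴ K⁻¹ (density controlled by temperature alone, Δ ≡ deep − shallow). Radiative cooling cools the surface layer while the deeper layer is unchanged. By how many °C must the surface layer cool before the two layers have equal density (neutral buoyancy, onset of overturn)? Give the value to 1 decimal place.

10.3 °C

With temperature the only control, equal density requires T_surf′ = T_deep.
T_surf′ = 11.4 °C.
Cooling required: 21.7 − 11.4 = 10.3 °C.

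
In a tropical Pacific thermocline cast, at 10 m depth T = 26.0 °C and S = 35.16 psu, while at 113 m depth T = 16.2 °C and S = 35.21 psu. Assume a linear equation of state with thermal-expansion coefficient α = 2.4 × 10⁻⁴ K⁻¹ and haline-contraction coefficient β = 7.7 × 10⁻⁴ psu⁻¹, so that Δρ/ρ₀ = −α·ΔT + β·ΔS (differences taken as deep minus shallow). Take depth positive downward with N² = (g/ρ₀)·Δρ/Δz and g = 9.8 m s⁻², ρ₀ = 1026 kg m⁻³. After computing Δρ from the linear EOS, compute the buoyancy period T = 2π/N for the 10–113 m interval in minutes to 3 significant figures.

6.94 min

ΔT = -9.8 K, ΔS = +0.05 psu (deep − shallow).
Δρ/ρ₀ = −αΔT + βΔS = 2.352 × 10⁻³ + 3.85 × 10⁻⁵ = 2.3905 × 10⁻³, so Δρ ≈ 2.453 kg m⁻³.
N² = (g/ρ₀)·Δρ/Δz = g·(Δρ/ρ₀)/Δz = 9.8 × 2.3905 × 10⁻³ / 103 = 2.2745 × 10⁻⁴ s⁻².
N = √(2.2745 × 10⁻⁴) = 0.015081 rad s⁻¹ → T = 2π/N = 416.63 s = 6.9438 min ≈ 6.94 min.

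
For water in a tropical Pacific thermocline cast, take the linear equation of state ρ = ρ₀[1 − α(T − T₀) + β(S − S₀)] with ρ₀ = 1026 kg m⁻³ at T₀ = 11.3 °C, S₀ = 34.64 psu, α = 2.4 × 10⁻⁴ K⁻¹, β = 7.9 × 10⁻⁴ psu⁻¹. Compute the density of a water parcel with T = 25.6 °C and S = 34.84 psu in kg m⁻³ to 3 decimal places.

1022.641 kg m⁻³

T − T₀ = +14.3 K, S − S₀ = +0.20 psu.
Bracket = 1 − α·(+14.3) + β·(+0.20) = 1 + (-3.274 × 10⁻³) = 0.9967260.
ρ = 1026 × 0.9967260 = 1022.641 kg m⁻³.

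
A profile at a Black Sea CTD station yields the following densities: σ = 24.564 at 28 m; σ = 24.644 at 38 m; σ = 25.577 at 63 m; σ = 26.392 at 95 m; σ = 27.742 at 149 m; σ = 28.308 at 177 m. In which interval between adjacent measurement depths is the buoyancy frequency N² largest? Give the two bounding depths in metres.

38–63 m

Compute the density gradient over each adjacent pair:
  28–38 m: Δρ/Δz = 0.080/10 = 8.0 × 10⁻³ kg m⁻⁴
  38–63 m: Δρ/Δz = 0.933/25 = 0.037 kg m⁻⁴
  63–95 m: Δρ/Δz = 0.815/32 = 0.025 kg m⁻⁴
  95–149 m: Δρ/Δz = 1.350/54 = 0.025 kg m⁻⁴
  149–177 m: Δρ/Δz = 0.566/28 = 0.020 kg m⁻⁴
The largest gradient is in the 38–63 m interval — the pycnocline.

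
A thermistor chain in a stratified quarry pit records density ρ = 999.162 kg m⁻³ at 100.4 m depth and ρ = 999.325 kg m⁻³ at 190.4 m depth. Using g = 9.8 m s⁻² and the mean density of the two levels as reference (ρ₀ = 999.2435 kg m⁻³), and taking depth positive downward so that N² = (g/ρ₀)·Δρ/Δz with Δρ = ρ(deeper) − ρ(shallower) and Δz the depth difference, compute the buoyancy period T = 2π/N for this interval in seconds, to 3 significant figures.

1.49 × 10³ s

Δρ = 999.325 − 999.162 = 0.163 kg m⁻³ over Δz = 190.4 − 100.4 = 90 m.
N² = (9.8/999.2435) × (0.163/90) = 1.7762 × 10⁻⁵ s⁻².
N = √(1.7762 × 10⁻⁵) = 4.2145 × 10⁻³ rad s⁻¹, so T = 2π/N = 1.4908 × 10³ s ≈ 1.49 × 10³ s.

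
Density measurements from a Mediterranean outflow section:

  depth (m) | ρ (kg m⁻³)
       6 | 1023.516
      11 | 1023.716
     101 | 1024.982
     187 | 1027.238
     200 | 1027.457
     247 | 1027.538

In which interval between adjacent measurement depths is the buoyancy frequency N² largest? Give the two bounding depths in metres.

Compute the density gradient over each adjacent pair:
  6–11 m: Δρ/Δz = 0.200/5 = 0.040 kg m⁻⁴
  11–101 m: Δρ/Δz = 1.266/90 = 0.014 kg m⁻⁴
  101–187 m: Δρ/Δz = 2.256/86 = 0.026 kg m⁻⁴
  187–200 m: Δρ/Δz = 0.219/13 = 0.017 kg m⁻⁴
  200–247 m: Δρ/Δz = 0.081/47 = 1.7 × 10⁻³ kg m⁻⁴
The largest gradient is in the 6–11 m interval — the pycnocline.

6–11 m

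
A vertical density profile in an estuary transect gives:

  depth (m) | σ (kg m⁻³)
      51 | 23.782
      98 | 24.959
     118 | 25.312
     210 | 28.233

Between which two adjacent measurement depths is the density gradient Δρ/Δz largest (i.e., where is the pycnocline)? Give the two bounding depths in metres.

118–210 m

Compute the density gradient over each adjacent pair:
  51–98 m: Δρ/Δz = 1.177/47 = 0.025 kg m⁻⁴
  98–118 m: Δρ/Δz = 0.353/20 = 0.018 kg m⁻⁴
  118–210 m: Δρ/Δz = 2.921/92 = 0.032 kg m⁻⁴
The largest gradient is in the 118–210 m interval — the pycnocline.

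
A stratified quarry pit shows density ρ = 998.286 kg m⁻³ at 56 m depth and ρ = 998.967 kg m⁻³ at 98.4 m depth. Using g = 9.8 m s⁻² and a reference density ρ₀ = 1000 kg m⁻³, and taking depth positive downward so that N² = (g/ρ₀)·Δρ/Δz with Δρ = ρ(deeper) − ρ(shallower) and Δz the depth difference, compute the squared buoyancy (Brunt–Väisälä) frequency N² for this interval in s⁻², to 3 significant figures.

1.57 × 10⁻⁴ s⁻²

Δρ = 998.967 − 998.286 = 0.681 kg m⁻³ over Δz = 98.4 − 56 = 42.4 m.
N² = (9.8/1000) × (0.681/42.4) = 1.5740 × 10⁻⁴ s⁻² ≈ 1.57 × 10⁻⁴ s⁻².
Since Δρ > 0 the layer is stably stratified.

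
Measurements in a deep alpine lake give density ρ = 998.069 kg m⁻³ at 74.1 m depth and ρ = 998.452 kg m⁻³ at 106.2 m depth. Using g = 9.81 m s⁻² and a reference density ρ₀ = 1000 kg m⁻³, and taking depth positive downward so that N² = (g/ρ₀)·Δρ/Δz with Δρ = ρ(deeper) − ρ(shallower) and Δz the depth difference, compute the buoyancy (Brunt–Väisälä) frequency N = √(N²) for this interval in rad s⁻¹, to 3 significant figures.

0.0108 rad s⁻¹

Δρ = 998.452 − 998.069 = 0.383 kg m⁻³ over Δz = 106.2 − 74.1 = 32.1 m.
N² = (9.81/1000) × (0.383/32.1) = 1.1705 × 10⁻⁴ s⁻².
N = √(1.1705 × 10⁻⁴) = 0.010819 rad s⁻¹ ≈ 0.0108 rad s⁻¹.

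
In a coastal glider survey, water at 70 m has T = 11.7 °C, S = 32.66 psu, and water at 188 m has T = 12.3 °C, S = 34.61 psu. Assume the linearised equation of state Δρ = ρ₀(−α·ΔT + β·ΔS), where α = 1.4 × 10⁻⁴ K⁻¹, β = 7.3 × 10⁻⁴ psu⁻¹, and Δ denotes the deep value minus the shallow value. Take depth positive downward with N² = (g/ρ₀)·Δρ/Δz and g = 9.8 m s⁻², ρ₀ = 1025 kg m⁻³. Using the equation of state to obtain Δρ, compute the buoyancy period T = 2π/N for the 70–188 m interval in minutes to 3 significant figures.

9.93 min

ΔT = +0.6 K, ΔS = +1.95 psu (deep − shallow).
Δρ/ρ₀ = −αΔT + βΔS = -8.40 × 10⁻⁵ + 1.4235 × 10⁻³ = 1.3395 × 10⁻³, so Δρ ≈ 1.373 kg m⁻³.
N² = (g/ρ₀)·Δρ/Δz = g·(Δρ/ρ₀)/Δz = 9.8 × 1.3395 × 10⁻³ / 118 = 1.1125 × 10⁻⁴ s⁻².
N = √(1.1125 × 10⁻⁴) = 0.010548 rad s⁻¹ → T = 2π/N = 595.68 s = 9.9280 min ≈ 9.93 min.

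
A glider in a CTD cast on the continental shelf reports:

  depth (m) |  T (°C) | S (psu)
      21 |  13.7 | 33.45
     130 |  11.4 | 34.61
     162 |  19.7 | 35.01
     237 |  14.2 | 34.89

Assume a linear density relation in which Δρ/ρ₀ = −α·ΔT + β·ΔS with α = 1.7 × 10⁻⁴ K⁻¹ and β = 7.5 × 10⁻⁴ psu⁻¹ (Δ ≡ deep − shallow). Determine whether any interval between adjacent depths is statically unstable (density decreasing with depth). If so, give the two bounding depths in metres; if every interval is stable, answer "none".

130–162 m

Evaluate Δρ/ρ₀ = −αΔT + βΔS across each adjacent pair:
  21–130 m: −αΔT+βΔS = −(1.7 × 10⁻⁴)(-2.3)+(7.5 × 10⁻⁴)(+1.16) = 1.3 × 10⁻³ → stable
  130–162 m: −αΔT+βΔS = −(1.7 × 10⁻⁴)(+8.3)+(7.5 × 10⁻⁴)(+0.40) = -1.1 × 10⁻³ → UNSTABLE
  162–237 m: −αΔT+βΔS = −(1.7 × 10⁻⁴)(-5.5)+(7.5 × 10⁻⁴)(-0.12) = 8.5 × 10⁻⁴ → stable
The 130–162 m interval has Δρ < 0: lighter water underlies denser water.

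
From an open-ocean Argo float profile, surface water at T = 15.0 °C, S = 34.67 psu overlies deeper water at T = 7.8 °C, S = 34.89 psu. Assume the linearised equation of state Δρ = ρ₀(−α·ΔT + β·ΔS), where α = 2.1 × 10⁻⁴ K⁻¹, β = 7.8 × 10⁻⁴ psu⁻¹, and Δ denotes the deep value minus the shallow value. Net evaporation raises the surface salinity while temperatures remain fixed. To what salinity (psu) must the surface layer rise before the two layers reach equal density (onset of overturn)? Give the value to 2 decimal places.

36.83 psu

Neutral buoyancy requires −α(T_deep − T_surf) + β(S_deep − S_surf′) = 0.
S_surf′ = S_deep − (α/β)·ΔT = 34.89 − (2.1 × 10⁻⁴/7.8 × 10⁻⁴)·(-7.2) = 36.8285 psu.
Increase required: 36.8285 − 34.67 = 2.1585 psu.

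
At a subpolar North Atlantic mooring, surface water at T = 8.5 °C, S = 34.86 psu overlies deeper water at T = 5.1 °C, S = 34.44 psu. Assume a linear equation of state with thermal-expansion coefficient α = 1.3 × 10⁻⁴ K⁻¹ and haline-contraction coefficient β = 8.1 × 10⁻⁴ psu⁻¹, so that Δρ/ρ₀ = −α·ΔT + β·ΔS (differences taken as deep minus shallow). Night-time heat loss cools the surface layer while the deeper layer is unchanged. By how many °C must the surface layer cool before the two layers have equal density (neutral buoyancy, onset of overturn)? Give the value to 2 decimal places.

0.78 °C

Neutral buoyancy requires Δρ = 0, i.e. −α(T_deep − T_surf′) + β(S_deep − S_surf) = 0.
T_surf′ = T_deep − (β/α)·ΔS = 5.1 − (8.1 × 10⁻⁴/1.3 × 10⁻⁴)·(-0.42) = 7.7169 °C.
Cooling required: 8.5 − (7.7169) = 0.7831 °C.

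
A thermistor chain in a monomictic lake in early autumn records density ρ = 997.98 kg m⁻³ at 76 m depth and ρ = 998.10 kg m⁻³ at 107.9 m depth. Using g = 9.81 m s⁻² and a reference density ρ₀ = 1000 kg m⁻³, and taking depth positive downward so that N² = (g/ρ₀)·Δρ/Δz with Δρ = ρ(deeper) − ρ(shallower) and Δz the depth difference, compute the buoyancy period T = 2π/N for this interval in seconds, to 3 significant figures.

1.03 × 10³ s

Δρ = 998.10 − 997.98 = 0.12 kg m⁻³ over Δz = 107.9 − 76 = 31.9 m.
N² = (9.81/1000) × (0.12/31.9) = 3.6903 × 10⁻⁵ s⁻².
N = √(3.6903 × 10⁻⁵) = 6.0748 × 10⁻³ rad s⁻¹, so T = 2π/N = 1.0343 × 10³ s ≈ 1.03 × 10³ s.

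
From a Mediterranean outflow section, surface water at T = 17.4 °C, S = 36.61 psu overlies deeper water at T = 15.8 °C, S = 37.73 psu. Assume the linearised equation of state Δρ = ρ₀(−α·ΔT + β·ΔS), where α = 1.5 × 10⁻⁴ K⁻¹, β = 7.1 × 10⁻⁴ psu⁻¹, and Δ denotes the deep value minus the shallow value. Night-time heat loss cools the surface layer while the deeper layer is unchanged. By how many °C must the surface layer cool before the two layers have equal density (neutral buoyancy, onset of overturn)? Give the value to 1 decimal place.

6.9 °C

Neutral buoyancy requires Δρ = 0, i.e. −α(T_deep − T_surf′) + β(S_deep − S_surf) = 0.
T_surf′ = T_deep − (β/α)·ΔS = 15.8 − (7.1 × 10⁻⁴/1.5 × 10⁻⁴)·(+1.12) = 10.499 °C.
Cooling required: 17.4 − (10.499) = 6.901 °C.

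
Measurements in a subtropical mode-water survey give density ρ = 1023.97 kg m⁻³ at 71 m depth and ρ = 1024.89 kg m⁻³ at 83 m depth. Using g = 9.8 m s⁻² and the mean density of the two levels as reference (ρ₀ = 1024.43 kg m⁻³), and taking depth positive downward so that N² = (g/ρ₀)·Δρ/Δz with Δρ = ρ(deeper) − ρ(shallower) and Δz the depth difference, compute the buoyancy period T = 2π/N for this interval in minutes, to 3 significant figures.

3.87 min

Δρ = 1024.89 − 1023.97 = 0.92 kg m⁻³ over Δz = 83 − 71 = 12 m.
N² = (9.8/1024.43) × (0.92/12) = 7.3342 × 10⁻⁴ s⁻².
N = √(7.3342 × 10⁻⁴) = 0.027082 rad s⁻¹, so T = 2π/N = 232.01 s = 3.8668 min ≈ 3.87 min.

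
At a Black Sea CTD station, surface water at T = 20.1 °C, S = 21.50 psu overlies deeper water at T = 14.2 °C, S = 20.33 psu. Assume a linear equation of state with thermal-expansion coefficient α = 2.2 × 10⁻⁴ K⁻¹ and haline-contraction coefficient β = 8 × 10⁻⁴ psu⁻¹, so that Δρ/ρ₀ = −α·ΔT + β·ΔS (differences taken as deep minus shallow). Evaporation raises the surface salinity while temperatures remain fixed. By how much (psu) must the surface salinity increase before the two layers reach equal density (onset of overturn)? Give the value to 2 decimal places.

Neutral buoyancy requires −α(T_deep − T_surf) + β(S_deep − S_surf′) = 0.
S_surf′ = S_deep − (α/β)·ΔT = 20.33 − (2.2 × 10⁻⁴/8 × 10⁻⁴)·(-5.9) = 21.9525 psu.
Increase required: 21.9525 − 21.50 = 0.4525 psu.

0.45 psu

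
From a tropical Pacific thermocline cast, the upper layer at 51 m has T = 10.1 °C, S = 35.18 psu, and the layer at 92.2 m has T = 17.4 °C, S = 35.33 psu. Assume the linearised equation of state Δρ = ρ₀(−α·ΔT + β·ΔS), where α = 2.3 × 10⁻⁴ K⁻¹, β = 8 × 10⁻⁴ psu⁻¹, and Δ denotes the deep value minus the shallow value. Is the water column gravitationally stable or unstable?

ΔT = 17.4 − 10.1 = +7.3 K and ΔS = 35.33 − 35.18 = +0.15 psu (deep − shallow).
−αΔT = -1.679 × 10⁻³; βΔS = 1.20 × 10⁻⁴; sum Δρ/ρ₀ = -1.559 × 10⁻³.
Δρ/ρ₀ < 0, so Δρ < 0: deeper water is lighter → statically unstable; the column would overturn.

unstable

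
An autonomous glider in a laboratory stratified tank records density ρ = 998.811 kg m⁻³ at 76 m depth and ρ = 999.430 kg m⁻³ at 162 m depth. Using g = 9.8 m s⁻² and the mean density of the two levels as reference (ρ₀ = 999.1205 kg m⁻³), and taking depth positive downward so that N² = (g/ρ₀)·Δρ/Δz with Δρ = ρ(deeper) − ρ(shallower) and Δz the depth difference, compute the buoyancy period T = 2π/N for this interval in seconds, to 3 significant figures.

Δρ = 999.430 − 998.811 = 0.619 kg m⁻³ over Δz = 162 − 76 = 86 m.
N² = (9.8/999.1205) × (0.619/86) = 7.0599 × 10⁻⁵ s⁻².
N = √(7.0599 × 10⁻⁵) = 8.4023 × 10⁻³ rad s⁻¹, so T = 2π/N = 747.79 s ≈ 748 s.

748 s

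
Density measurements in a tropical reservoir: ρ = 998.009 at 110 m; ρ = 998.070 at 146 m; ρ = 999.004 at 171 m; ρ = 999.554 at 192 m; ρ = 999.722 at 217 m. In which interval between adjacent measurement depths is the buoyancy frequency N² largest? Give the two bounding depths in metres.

146–171 m

Compute the density gradient over each adjacent pair:
  110–146 m: Δρ/Δz = 0.061/36 = 1.7 × 10⁻³ kg m⁻⁴
  146–171 m: Δρ/Δz = 0.934/25 = 0.037 kg m⁻⁴
  171–192 m: Δρ/Δz = 0.550/21 = 0.026 kg m⁻⁴
  192–217 m: Δρ/Δz = 0.168/25 = 6.7 × 10⁻³ kg m⁻⁴
The largest gradient is in the 146–171 m interval — the pycnocline.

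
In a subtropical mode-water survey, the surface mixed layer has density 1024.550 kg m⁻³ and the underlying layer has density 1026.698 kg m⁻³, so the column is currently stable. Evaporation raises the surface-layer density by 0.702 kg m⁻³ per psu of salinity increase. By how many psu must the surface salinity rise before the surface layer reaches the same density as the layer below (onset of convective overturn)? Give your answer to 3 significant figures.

3.06 psu

Density deficit of the surface layer: 1026.698 − 1024.550 = 2.148 kg m⁻³.
Required change = 2.148 / 0.702 = 3.06 psu.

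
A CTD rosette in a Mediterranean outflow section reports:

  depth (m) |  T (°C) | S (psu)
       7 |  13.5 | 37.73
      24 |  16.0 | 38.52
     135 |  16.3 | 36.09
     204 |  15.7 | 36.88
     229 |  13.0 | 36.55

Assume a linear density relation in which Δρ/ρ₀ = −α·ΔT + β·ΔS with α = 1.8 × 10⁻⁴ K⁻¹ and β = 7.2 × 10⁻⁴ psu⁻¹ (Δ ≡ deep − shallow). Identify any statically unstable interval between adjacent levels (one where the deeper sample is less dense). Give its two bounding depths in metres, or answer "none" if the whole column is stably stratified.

Evaluate Δρ/ρ₀ = −αΔT + βΔS across each adjacent pair:
  7–24 m: −αΔT+βΔS = −(1.8 × 10⁻⁴)(+2.5)+(7.2 × 10⁻⁴)(+0.79) = 1.2 × 10⁻⁴ → stable
  24–135 m: −αΔT+βΔS = −(1.8 × 10⁻⁴)(+0.3)+(7.2 × 10⁻⁴)(-2.43) = -1.8 × 10⁻³ → UNSTABLE
  135–204 m: −αΔT+βΔS = −(1.8 × 10⁻⁴)(-0.6)+(7.2 × 10⁻⁴)(+0.79) = 6.8 × 10⁻⁴ → stable
  204–229 m: −αΔT+βΔS = −(1.8 × 10⁻⁴)(-2.7)+(7.2 × 10⁻⁴)(-0.33) = 2.5 × 10⁻⁴ → stable
The 24–135 m interval has Δρ < 0: lighter water underlies denser water.

24–135 m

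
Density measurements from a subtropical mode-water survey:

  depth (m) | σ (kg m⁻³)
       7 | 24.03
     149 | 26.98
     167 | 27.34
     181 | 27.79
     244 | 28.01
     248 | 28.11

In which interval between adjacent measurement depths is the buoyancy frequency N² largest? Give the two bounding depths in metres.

167–181 m

Compute the density gradient over each adjacent pair:
  7–149 m: Δρ/Δz = 2.95/142 = 0.021 kg m⁻⁴
  149–167 m: Δρ/Δz = 0.36/18 = 0.020 kg m⁻⁴
  167–181 m: Δρ/Δz = 0.45/14 = 0.032 kg m⁻⁴
  181–244 m: Δρ/Δz = 0.22/63 = 3.5 × 10⁻³ kg m⁻⁴
  244–248 m: Δρ/Δz = 0.10/4 = 0.025 kg m⁻⁴
The largest gradient is in the 167–181 m interval — the pycnocline.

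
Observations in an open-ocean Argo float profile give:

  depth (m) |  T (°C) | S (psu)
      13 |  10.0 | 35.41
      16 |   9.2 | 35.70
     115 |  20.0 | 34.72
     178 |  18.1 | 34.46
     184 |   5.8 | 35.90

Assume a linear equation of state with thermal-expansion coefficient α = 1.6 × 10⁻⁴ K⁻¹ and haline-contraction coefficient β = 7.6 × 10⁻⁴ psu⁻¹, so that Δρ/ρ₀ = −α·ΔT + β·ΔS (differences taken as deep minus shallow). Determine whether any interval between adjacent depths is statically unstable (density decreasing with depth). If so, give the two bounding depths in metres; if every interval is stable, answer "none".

Evaluate Δρ/ρ₀ = −αΔT + βΔS across each adjacent pair:
  13–16 m: −αΔT+βΔS = −(1.6 × 10⁻⁴)(-0.8)+(7.6 × 10⁻⁴)(+0.29) = 3.5 × 10⁻⁴ → stable
  16–115 m: −αΔT+βΔS = −(1.6 × 10⁻⁴)(+10.8)+(7.6 × 10⁻⁴)(-0.98) = -2.5 × 10⁻³ → UNSTABLE
  115–178 m: −αΔT+βΔS = −(1.6 × 10⁻⁴)(-1.9)+(7.6 × 10⁻⁴)(-0.26) = 1.1 × 10⁻⁴ → stable
  178–184 m: −αΔT+βΔS = −(1.6 × 10⁻⁴)(-12.3)+(7.6 × 10⁻⁴)(+1.44) = 3.1 × 10⁻³ → stable
The 16–115 m interval has Δρ < 0: lighter water underlies denser water.

16–115 m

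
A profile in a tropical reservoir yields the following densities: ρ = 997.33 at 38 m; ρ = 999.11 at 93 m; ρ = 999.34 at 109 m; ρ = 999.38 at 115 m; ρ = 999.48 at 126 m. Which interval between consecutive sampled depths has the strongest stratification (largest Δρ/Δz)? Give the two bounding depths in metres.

Compute the density gradient over each adjacent pair:
  38–93 m: Δρ/Δz = 1.78/55 = 0.032 kg m⁻⁴
  93–109 m: Δρ/Δz = 0.23/16 = 0.014 kg m⁻⁴
  109–115 m: Δρ/Δz = 0.04/6 = 6.7 × 10⁻³ kg m⁻⁴
  115–126 m: Δρ/Δz = 0.10/11 = 9.1 × 10⁻³ kg m⁻⁴
The largest gradient is in the 38–93 m interval — the pycnocline.

38–93 m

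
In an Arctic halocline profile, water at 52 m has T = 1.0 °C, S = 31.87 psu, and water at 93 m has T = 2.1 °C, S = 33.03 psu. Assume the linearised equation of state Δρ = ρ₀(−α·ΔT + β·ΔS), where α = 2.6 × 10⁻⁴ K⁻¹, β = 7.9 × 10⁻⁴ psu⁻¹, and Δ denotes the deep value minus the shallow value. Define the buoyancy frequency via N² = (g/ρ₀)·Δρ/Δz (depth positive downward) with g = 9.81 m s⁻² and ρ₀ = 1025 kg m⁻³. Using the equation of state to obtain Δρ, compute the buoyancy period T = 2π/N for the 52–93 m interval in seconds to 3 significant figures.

512 s

ΔT = +1.1 K, ΔS = +1.16 psu (deep − shallow).
Δρ/ρ₀ = −αΔT + βΔS = -2.86 × 10⁻⁴ + 9.164 × 10⁻⁴ = 6.304 × 10⁻⁴, so Δρ ≈ 0.6462 kg m⁻³.
N² = (g/ρ₀)·Δρ/Δz = g·(Δρ/ρ₀)/Δz = 9.81 × 6.304 × 10⁻⁴ / 41 = 1.5083 × 10⁻⁴ s⁻².
N = √(1.5083 × 10⁻⁴) = 0.012281 rad s⁻¹ → T = 2π/N = 511.62 s ≈ 512 s.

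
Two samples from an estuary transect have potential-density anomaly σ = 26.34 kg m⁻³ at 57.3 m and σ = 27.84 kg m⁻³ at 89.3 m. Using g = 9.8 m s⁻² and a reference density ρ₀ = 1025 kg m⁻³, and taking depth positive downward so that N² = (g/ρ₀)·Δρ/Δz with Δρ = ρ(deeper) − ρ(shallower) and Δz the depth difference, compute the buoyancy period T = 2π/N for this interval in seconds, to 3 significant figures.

297 s

Δρ = 1027.84 − 1026.34 = 1.50 kg m⁻³ over Δz = 89.3 − 57.3 = 32 m.
N² = (9.8/1025) × (1.50/32) = 4.4817 × 10⁻⁴ s⁻².
N = √(4.4817 × 10⁻⁴) = 0.021170 rad s⁻¹, so T = 2π/N = 296.80 s ≈ 297 s.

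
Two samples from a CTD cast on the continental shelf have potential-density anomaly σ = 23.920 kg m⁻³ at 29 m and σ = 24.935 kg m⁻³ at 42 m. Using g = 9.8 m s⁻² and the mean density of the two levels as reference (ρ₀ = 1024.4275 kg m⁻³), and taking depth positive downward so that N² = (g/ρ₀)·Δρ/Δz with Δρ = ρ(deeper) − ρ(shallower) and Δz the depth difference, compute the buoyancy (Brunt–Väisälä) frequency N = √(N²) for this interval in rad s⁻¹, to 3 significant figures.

Δρ = 1024.935 − 1023.920 = 1.015 kg m⁻³ over Δz = 42 − 29 = 13 m.
N² = (9.8/1024.4275) × (1.015/13) = 7.4691 × 10⁻⁴ s⁻².
N = √(7.4691 × 10⁻⁴) = 0.027330 rad s⁻¹ ≈ 0.0273 rad s⁻¹.

0.0273 rad s⁻¹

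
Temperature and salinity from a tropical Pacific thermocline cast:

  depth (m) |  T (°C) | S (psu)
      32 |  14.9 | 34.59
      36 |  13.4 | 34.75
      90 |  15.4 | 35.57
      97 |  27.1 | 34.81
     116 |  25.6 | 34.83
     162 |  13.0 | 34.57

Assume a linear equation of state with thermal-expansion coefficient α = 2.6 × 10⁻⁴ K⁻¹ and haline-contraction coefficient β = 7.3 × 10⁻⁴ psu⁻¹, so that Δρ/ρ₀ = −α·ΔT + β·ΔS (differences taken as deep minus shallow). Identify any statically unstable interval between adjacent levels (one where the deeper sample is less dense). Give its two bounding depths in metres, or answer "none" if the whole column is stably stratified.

90–97 m

Evaluate Δρ/ρ₀ = −αΔT + βΔS across each adjacent pair:
  32–36 m: −αΔT+βΔS = −(2.6 × 10⁻⁴)(-1.5)+(7.3 × 10⁻⁴)(+0.16) = 5.1 × 10⁻⁴ → stable
  36–90 m: −αΔT+βΔS = −(2.6 × 10⁻⁴)(+2.0)+(7.3 × 10⁻⁴)(+0.82) = 7.9 × 10⁻⁵ → stable
  90–97 m: −αΔT+βΔS = −(2.6 × 10⁻⁴)(+11.7)+(7.3 × 10⁻⁴)(-0.76) = -3.6 × 10⁻³ → UNSTABLE
  97–116 m: −αΔT+βΔS = −(2.6 × 10⁻⁴)(-1.5)+(7.3 × 10⁻⁴)(+0.02) = 4.0 × 10⁻⁴ → stable
  116–162 m: −αΔT+βΔS = −(2.6 × 10⁻⁴)(-12.6)+(7.3 × 10⁻⁴)(-0.26) = 3.1 × 10⁻³ → stable
The 90–97 m interval has Δρ < 0: lighter water underlies denser water.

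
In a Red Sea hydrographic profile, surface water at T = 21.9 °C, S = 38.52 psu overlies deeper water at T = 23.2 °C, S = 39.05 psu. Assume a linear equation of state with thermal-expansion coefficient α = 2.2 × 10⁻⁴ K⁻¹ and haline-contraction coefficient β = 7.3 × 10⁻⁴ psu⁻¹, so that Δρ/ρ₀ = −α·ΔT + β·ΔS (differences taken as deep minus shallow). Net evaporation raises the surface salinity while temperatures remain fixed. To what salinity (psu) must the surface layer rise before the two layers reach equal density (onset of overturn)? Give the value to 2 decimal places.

Neutral buoyancy requires −α(T_deep − T_surf) + β(S_deep − S_surf′) = 0.
S_surf′ = S_deep − (α/β)·ΔT = 39.05 − (2.2 × 10⁻⁴/7.3 × 10⁻⁴)·(+1.3) = 38.6582 psu.
Increase required: 38.6582 − 38.52 = 0.1382 psu.

38.66 psu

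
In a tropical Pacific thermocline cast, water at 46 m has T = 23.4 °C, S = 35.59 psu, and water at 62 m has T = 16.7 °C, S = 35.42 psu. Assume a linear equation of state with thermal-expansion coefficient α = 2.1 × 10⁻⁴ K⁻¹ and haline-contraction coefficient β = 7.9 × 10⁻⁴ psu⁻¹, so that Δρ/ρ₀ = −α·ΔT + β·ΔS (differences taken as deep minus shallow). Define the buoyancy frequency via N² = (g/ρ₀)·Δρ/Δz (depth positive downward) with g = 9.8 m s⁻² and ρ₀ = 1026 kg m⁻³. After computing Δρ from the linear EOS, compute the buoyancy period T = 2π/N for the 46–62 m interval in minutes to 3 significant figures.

3.75 min

ΔT = -6.7 K, ΔS = -0.17 psu (deep − shallow).
Δρ/ρ₀ = −αΔT + βΔS = 1.407 × 10⁻³ − 1.343 × 10⁻⁴ = 1.2727 × 10⁻³, so Δρ ≈ 1.306 kg m⁻³.
N² = (g/ρ₀)·Δρ/Δz = g·(Δρ/ρ₀)/Δz = 9.8 × 1.2727 × 10⁻³ / 16 = 7.7953 × 10⁻⁴ s⁻².
N = √(7.7953 × 10⁻⁴) = 0.027920 rad s⁻¹ → T = 2π/N = 225.04 s = 3.7507 min ≈ 3.75 min.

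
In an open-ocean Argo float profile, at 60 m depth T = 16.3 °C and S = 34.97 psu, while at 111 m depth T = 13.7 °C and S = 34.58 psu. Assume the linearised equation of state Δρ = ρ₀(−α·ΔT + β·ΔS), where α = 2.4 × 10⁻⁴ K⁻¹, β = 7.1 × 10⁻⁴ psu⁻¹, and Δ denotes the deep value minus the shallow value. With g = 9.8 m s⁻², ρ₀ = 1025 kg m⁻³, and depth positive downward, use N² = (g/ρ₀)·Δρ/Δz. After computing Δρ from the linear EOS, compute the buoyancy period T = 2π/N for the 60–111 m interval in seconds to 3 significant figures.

769 s

ΔT = -2.6 K, ΔS = -0.39 psu (deep − shallow).
Δρ/ρ₀ = −αΔT + βΔS = 6.24 × 10⁻⁴ − 2.769 × 10⁻⁴ = 3.471 × 10⁻⁴, so Δρ ≈ 0.3558 kg m⁻³.
N² = (g/ρ₀)·Δρ/Δz = g·(Δρ/ρ₀)/Δz = 9.8 × 3.471 × 10⁻⁴ / 51 = 6.6698 × 10⁻⁵ s⁻².
N = √(6.6698 × 10⁻⁵) = 8.1669 × 10⁻³ rad s⁻¹ → T = 2π/N = 769.35 s ≈ 769 s.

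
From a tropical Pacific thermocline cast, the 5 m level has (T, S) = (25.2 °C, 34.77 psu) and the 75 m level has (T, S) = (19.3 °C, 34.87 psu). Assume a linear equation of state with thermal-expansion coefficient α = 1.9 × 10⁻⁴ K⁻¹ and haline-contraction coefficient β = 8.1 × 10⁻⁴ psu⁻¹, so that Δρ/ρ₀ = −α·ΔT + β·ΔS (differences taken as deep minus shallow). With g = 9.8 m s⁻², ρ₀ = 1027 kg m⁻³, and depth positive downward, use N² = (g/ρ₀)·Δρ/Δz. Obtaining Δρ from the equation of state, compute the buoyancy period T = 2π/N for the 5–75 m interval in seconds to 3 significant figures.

ΔT = -5.9 K, ΔS = +0.10 psu (deep − shallow).
Δρ/ρ₀ = −αΔT + βΔS = 1.121 × 10⁻³ + 8.10 × 10⁻⁵ = 1.202 × 10⁻³, so Δρ ≈ 1.234 kg m⁻³.
N² = (g/ρ₀)·Δρ/Δz = g·(Δρ/ρ₀)/Δz = 9.8 × 1.202 × 10⁻³ / 70 = 1.6828 × 10⁻⁴ s⁻².
N = √(1.6828 × 10⁻⁴) = 0.012972 rad s⁻¹ → T = 2π/N = 484.37 s ≈ 484 s.

484 s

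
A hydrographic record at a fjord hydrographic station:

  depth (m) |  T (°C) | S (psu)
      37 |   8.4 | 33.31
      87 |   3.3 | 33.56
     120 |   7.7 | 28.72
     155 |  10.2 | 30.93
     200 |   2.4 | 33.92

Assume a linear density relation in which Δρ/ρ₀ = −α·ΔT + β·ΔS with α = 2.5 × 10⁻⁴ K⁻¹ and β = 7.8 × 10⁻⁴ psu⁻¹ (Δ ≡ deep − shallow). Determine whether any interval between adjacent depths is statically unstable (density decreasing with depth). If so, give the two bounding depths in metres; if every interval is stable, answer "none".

Evaluate Δρ/ρ₀ = −αΔT + βΔS across each adjacent pair:
  37–87 m: −αΔT+βΔS = −(2.5 × 10⁻⁴)(-5.1)+(7.8 × 10⁻⁴)(+0.25) = 1.5 × 10⁻³ → stable
  87–120 m: −αΔT+βΔS = −(2.5 × 10⁻⁴)(+4.4)+(7.8 × 10⁻⁴)(-4.84) = -4.9 × 10⁻³ → UNSTABLE
  120–155 m: −αΔT+βΔS = −(2.5 × 10⁻⁴)(+2.5)+(7.8 × 10⁻⁴)(+2.21) = 1.1 × 10⁻³ → stable
  155–200 m: −αΔT+βΔS = −(2.5 × 10⁻⁴)(-7.8)+(7.8 × 10⁻⁴)(+2.99) = 4.3 × 10⁻³ → stable
The 87–120 m interval has Δρ < 0: lighter water underlies denser water.

87–120 m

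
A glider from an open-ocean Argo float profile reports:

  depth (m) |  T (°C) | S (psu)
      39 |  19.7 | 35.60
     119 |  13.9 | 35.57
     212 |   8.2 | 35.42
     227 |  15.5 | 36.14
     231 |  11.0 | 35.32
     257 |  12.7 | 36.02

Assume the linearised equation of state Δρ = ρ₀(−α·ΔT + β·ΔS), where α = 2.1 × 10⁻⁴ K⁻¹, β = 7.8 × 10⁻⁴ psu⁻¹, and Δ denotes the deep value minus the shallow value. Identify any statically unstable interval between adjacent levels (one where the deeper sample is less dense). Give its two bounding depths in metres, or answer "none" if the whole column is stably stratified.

212–227 m

Evaluate Δρ/ρ₀ = −αΔT + βΔS across each adjacent pair:
  39–119 m: −αΔT+βΔS = −(2.1 × 10⁻⁴)(-5.8)+(7.8 × 10⁻⁴)(-0.03) = 1.2 × 10⁻³ → stable
  119–212 m: −αΔT+βΔS = −(2.1 × 10⁻⁴)(-5.7)+(7.8 × 10⁻⁴)(-0.15) = 1.1 × 10⁻³ → stable
  212–227 m: −αΔT+βΔS = −(2.1 × 10⁻⁴)(+7.3)+(7.8 × 10⁻⁴)(+0.72) = -9.7 × 10⁻⁴ → UNSTABLE
  227–231 m: −αΔT+βΔS = −(2.1 × 10⁻⁴)(-4.5)+(7.8 × 10⁻⁴)(-0.82) = 3.1 × 10⁻⁴ → stable
  231–257 m: −αΔT+βΔS = −(2.1 × 10⁻⁴)(+1.7)+(7.8 × 10⁻⁴)(+0.70) = 1.9 × 10⁻⁴ → stable
The 212–227 m interval has Δρ < 0: lighter water underlies denser water.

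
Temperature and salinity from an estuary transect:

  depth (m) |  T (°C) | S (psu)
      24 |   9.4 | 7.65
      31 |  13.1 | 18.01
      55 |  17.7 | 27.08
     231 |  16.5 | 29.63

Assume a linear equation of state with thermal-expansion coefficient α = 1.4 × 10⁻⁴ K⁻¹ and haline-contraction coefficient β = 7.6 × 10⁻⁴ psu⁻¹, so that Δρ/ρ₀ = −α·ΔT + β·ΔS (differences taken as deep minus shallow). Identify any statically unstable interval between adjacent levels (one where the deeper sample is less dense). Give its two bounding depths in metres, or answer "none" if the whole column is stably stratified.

none

Evaluate Δρ/ρ₀ = −αΔT + βΔS across each adjacent pair:
  24–31 m: −αΔT+βΔS = −(1.4 × 10⁻⁴)(+3.7)+(7.6 × 10⁻⁴)(+10.36) = 7.4 × 10⁻³ → stable
  31–55 m: −αΔT+βΔS = −(1.4 × 10⁻⁴)(+4.6)+(7.6 × 10⁻⁴)(+9.07) = 6.2 × 10⁻³ → stable
  55–231 m: −αΔT+βΔS = −(1.4 × 10⁻⁴)(-1.2)+(7.6 × 10⁻⁴)(+2.55) = 2.1 × 10⁻³ → stable
Every interval has Δρ > 0: the column is stably stratified throughout.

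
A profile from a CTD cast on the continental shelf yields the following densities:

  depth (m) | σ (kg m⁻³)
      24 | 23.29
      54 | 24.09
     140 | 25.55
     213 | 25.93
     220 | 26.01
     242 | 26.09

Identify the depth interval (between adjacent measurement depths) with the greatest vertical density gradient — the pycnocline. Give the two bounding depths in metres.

24–54 m

Compute the density gradient over each adjacent pair:
  24–54 m: Δρ/Δz = 0.80/30 = 0.027 kg m⁻⁴
  54–140 m: Δρ/Δz = 1.46/86 = 0.017 kg m⁻⁴
  140–213 m: Δρ/Δz = 0.38/73 = 5.2 × 10⁻³ kg m⁻⁴
  213–220 m: Δρ/Δz = 0.08/7 = 0.011 kg m⁻⁴
  220–242 m: Δρ/Δz = 0.08/22 = 3.6 × 10⁻³ kg m⁻⁴
The largest gradient is in the 24–54 m interval — the pycnocline.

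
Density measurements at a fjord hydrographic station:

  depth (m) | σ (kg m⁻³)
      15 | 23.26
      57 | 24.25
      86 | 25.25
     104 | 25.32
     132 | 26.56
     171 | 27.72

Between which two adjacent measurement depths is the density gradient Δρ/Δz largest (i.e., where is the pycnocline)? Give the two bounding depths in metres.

Compute the density gradient over each adjacent pair:
  15–57 m: Δρ/Δz = 0.99/42 = 0.024 kg m⁻⁴
  57–86 m: Δρ/Δz = 1.00/29 = 0.034 kg m⁻⁴
  86–104 m: Δρ/Δz = 0.07/18 = 3.9 × 10⁻³ kg m⁻⁴
  104–132 m: Δρ/Δz = 1.24/28 = 0.044 kg m⁻⁴
  132–171 m: Δρ/Δz = 1.16/39 = 0.030 kg m⁻⁴
The largest gradient is in the 104–132 m interval — the pycnocline.

104–132 m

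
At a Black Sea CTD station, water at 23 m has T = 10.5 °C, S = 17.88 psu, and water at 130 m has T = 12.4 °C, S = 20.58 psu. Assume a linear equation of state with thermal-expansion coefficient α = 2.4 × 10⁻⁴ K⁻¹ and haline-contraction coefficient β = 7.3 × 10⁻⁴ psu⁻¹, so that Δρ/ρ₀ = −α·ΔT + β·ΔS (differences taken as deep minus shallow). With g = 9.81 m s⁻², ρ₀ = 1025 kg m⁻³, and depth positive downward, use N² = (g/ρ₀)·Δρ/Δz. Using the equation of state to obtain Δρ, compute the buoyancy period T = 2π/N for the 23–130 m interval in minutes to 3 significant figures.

8.89 min

ΔT = +1.9 K, ΔS = +2.70 psu (deep − shallow).
Δρ/ρ₀ = −αΔT + βΔS = -4.56 × 10⁻⁴ + 1.971 × 10⁻³ = 1.515 × 10⁻³, so Δρ ≈ 1.553 kg m⁻³.
N² = (g/ρ₀)·Δρ/Δz = g·(Δρ/ρ₀)/Δz = 9.81 × 1.515 × 10⁻³ / 107 = 1.3890 × 10⁻⁴ s⁻².
N = √(1.3890 × 10⁻⁴) = 0.011786 rad s⁻¹ → T = 2π/N = 533.11 s = 8.8852 min ≈ 8.89 min.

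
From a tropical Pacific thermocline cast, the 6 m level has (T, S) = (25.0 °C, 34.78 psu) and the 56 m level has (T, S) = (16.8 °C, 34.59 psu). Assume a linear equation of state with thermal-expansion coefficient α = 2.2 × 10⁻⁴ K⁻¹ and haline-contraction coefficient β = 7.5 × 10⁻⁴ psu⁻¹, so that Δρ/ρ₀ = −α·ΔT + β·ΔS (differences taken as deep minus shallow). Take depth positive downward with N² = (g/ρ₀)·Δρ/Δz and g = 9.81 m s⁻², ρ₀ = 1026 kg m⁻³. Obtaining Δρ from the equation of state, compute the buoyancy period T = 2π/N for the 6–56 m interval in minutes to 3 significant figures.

5.80 min

ΔT = -8.2 K, ΔS = -0.19 psu (deep − shallow).
Δρ/ρ₀ = −αΔT + βΔS = 1.804 × 10⁻³ − 1.425 × 10⁻⁴ = 1.6615 × 10⁻³, so Δρ ≈ 1.705 kg m⁻³.
N² = (g/ρ₀)·Δρ/Δz = g·(Δρ/ρ₀)/Δz = 9.81 × 1.6615 × 10⁻³ / 50 = 3.2599 × 10⁻⁴ s⁻².
N = √(3.2599 × 10⁻⁴) = 0.018055 rad s⁻¹ → T = 2π/N = 348.00 s = 5.8000 min ≈ 5.80 min.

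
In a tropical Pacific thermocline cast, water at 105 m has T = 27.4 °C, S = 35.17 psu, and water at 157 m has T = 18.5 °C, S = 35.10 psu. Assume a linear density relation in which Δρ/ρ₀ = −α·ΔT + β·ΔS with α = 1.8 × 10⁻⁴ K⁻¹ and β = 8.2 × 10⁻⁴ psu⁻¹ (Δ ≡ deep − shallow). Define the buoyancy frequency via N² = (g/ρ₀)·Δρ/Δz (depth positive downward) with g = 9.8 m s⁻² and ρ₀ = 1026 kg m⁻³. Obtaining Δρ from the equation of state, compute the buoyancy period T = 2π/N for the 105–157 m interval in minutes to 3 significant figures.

ΔT = -8.9 K, ΔS = -0.07 psu (deep − shallow).
Δρ/ρ₀ = −αΔT + βΔS = 1.602 × 10⁻³ − 5.74 × 10⁻⁵ = 1.5446 × 10⁻³, so Δρ ≈ 1.585 kg m⁻³.
N² = (g/ρ₀)·Δρ/Δz = g·(Δρ/ρ₀)/Δz = 9.8 × 1.5446 × 10⁻³ / 52 = 2.9110 × 10⁻⁴ s⁻².
N = √(2.9110 × 10⁻⁴) = 0.017062 rad s⁻¹ → T = 2π/N = 368.26 s = 6.1377 min ≈ 6.14 min.

6.14 min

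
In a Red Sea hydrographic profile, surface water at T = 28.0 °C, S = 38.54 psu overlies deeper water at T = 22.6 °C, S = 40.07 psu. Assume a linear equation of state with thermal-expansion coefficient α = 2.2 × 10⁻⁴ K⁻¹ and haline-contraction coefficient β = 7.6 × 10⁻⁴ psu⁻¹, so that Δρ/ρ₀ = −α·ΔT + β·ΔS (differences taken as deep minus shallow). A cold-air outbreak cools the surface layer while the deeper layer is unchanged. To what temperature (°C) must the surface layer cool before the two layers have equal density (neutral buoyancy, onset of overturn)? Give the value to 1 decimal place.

17.3 °C

Neutral buoyancy requires Δρ = 0, i.e. −α(T_deep − T_surf′) + β(S_deep − S_surf) = 0.
T_surf′ = T_deep − (β/α)·ΔS = 22.6 − (7.6 × 10⁻⁴/2.2 × 10⁻⁴)·(+1.53) = 17.315 °C.
Cooling required: 28.0 − (17.315) = 10.685 °C.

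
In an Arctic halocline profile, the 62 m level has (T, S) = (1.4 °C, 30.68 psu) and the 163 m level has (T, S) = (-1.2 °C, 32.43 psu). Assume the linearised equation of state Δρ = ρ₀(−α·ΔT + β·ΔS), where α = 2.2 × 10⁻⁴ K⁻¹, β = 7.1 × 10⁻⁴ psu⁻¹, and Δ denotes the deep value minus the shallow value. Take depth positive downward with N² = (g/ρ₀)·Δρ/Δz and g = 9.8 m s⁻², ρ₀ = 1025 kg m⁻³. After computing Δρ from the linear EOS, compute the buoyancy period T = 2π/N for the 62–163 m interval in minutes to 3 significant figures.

7.89 min

ΔT = -2.6 K, ΔS = +1.75 psu (deep − shallow).
Δρ/ρ₀ = −αΔT + βΔS = 5.72 × 10⁻⁴ + 1.2425 × 10⁻³ = 1.8145 × 10⁻³, so Δρ ≈ 1.860 kg m⁻³.
N² = (g/ρ₀)·Δρ/Δz = g·(Δρ/ρ₀)/Δz = 9.8 × 1.8145 × 10⁻³ / 101 = 1.7606 × 10⁻⁴ s⁻².
N = √(1.7606 × 10⁻⁴) = 0.013269 rad s⁻¹ → T = 2π/N = 473.52 s = 7.8920 min ≈ 7.89 min.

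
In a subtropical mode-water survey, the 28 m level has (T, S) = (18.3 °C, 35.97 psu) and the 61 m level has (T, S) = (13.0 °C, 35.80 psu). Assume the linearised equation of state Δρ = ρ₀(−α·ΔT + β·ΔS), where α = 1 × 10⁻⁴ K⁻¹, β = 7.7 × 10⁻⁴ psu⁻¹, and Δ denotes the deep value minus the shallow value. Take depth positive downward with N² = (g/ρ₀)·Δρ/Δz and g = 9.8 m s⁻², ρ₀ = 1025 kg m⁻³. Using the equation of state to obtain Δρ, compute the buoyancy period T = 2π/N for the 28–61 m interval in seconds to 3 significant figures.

577 s

ΔT = -5.3 K, ΔS = -0.17 psu (deep − shallow).
Δρ/ρ₀ = −αΔT + βΔS = 5.30 × 10⁻⁴ − 1.309 × 10⁻⁴ = 3.991 × 10⁻⁴, so Δρ ≈ 0.4091 kg m⁻³.
N² = (g/ρ₀)·Δρ/Δz = g·(Δρ/ρ₀)/Δz = 9.8 × 3.991 × 10⁻⁴ / 33 = 1.1852 × 10⁻⁴ s⁻².
N = √(1.1852 × 10⁻⁴) = 0.010887 rad s⁻¹ → T = 2π/N = 577.13 s ≈ 577 s.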